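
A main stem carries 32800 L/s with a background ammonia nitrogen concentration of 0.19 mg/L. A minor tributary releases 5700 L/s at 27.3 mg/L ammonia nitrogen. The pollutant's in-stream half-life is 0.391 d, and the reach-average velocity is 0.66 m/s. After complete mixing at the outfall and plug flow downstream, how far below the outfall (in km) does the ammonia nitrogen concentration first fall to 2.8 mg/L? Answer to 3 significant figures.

Conservation of mass: C = (32800·0.1900 + 5700·27.30) / 38500 = 161800/38500 = 4.204 mg/L.
Half-life 0.391 d → k = ln 2 / 0.391 = 1.773 d⁻¹.
Set 4.204·exp(−k·t) = 2.8 → t = ln(4.204/2.8)/k = 19800 s = 5.501 h.
Distance = v·t = 0.66·19800 = 13070 m = 13.07 km.

13.1 km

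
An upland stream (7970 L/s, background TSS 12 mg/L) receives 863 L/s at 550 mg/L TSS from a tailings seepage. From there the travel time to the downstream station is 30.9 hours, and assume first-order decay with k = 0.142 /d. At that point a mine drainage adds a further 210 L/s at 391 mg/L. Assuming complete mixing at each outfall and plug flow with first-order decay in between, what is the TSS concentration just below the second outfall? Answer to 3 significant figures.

61.6 mg/L

Mass balance: C = (7970·12.00 + 863.0·550.0) / 8833 = 570300/8833 = 64.56 mg/L; combined flow 8833 L/s.
Applying C = C₀e^(−kt): 64.56 × 0.8329 = 53.78 mg/L.
At the second outfall, C = (8833·53.78 + 210.0·391.0) / (8833 + 210.0) = 61.61 mg/L.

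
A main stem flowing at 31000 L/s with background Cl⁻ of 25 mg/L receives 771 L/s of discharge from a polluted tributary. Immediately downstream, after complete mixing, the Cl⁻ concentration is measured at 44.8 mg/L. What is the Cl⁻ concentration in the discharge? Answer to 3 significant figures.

Mass balance: 31000·25.00 + 771.0·Cₑ = 31770·44.80
→ Cₑ = (31770·44.80 − 31000·25.00) / 771.0 = 840.9 mg/L.

841 mg/L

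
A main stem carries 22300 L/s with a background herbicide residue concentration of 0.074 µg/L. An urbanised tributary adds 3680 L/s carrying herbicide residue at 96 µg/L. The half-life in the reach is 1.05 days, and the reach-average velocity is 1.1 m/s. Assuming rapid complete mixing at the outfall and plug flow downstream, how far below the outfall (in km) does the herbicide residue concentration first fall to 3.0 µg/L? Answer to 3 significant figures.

Flow-weighted average: C = (22300·0.07400 + 3680·96.00) / 25980 = 354900/25980 = 13.66 µg/L.
Half-life 1.05 d → k = ln 2 / 1.05 = 0.6601 d⁻¹.
Set 13.66·exp(−k·t) = 3.0 → t = ln(13.66/3.0)/k = 198400 s = 55.11 h.
Distance = v·t = 1.1·198400 = 218300 m = 218.3 km.

218 km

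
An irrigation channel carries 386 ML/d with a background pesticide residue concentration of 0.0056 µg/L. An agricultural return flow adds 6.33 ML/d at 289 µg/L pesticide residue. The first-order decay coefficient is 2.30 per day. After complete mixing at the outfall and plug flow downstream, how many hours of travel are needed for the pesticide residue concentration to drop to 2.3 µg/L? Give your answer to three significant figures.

7.39 h

Mixed concentration C = ΣQC/ΣQ = (386.0·0.005600 + 6.330·289.0) / 392.3 = 1832/392.3 = 4.668 µg/L.
4.668·exp(−k·t) = 2.3 → t = ln(4.668/2.3)/k = 26590 s = 7.387 h.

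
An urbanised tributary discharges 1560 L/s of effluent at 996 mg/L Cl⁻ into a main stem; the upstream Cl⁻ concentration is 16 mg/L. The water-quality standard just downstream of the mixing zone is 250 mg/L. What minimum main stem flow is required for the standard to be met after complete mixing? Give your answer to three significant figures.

4970 L/s

Set C_mix = 250: (Q·16.00 + 1560·996.0) / (Q + 1560) = 250
→ Q = 1560·(996.0 − 250)/(250 − 16.00) = 4973 L/s.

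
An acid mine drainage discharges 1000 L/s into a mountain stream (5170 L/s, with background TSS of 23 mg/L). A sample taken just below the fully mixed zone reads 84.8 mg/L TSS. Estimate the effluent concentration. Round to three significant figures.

404 mg/L

Mass balance: 5170·23.00 + 1000·Cₑ = 6170·84.80
→ Cₑ = (6170·84.80 − 5170·23.00) / 1000 = 404.3 mg/L.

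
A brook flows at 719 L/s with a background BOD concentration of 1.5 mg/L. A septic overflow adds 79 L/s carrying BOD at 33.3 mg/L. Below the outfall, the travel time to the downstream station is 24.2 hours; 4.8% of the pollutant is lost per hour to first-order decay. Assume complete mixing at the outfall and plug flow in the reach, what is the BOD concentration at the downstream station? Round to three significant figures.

1.41 mg/L

Mixed concentration C = ΣQC/ΣQ = (719.0·1.500 + 79.00·33.30) / 798.0 = 3709/798.0 = 4.648 mg/L.
4.8%/h lost → k = −ln(1 − 0.048) = 0.04919 h⁻¹.
First-order decay: C = 4.648·exp(−k·t) = 4.648·0.3041 = 1.413 mg/L.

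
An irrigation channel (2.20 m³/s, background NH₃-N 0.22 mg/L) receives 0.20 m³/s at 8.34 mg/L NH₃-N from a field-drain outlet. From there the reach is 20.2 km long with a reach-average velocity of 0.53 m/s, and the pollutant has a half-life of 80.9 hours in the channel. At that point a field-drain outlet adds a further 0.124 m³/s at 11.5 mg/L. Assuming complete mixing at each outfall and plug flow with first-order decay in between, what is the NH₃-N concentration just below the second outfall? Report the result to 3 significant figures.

1.34 mg/L

Conservation of mass: C = (2.200·0.2200 + 0.2000·8.340) / 2.400 = 2.152/2.400 = 0.8967 mg/L; combined flow 2.400 m³/s.
Travel time t = 20.2·1000 / 0.53 = 38110 s = 10.59 h.
Half-life 80.9 h → k = ln 2 / 80.9 = 0.008568 h⁻¹ = 0.2056 d⁻¹.
After decay, C = 0.8967 × e^(−kt) = 0.8967 × 0.9133 = 0.8189 mg/L.
At the second outfall, C = (2.400·0.8189 + 0.1240·11.50) / (2.400 + 0.1240) = 1.344 mg/L.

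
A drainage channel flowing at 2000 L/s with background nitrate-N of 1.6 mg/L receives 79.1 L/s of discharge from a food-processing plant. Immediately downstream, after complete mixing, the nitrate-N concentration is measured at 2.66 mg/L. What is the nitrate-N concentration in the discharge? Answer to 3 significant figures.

Mass balance: 2000·1.600 + 79.10·Cₑ = 2079·2.660
→ Cₑ = (2079·2.660 − 2000·1.600) / 79.10 = 29.46 mg/L.

29.5 mg/L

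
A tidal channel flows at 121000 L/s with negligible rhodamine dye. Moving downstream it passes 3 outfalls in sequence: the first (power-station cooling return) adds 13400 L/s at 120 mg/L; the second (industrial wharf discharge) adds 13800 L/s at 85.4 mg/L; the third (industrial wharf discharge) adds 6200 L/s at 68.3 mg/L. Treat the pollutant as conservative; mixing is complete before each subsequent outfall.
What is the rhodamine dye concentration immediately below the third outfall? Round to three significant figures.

20.8 mg/L

After outfall 1: Q = 121000 + 13400 = 134400 L/s; C = (121000·0 + 13400·120.0)/134400 = 11.96 mg/L.
After outfall 2: Q = 134400 + 13800 = 148200 L/s; C = (134400·11.96 + 13800·85.40)/148200 = 18.80 mg/L.
After outfall 3: Q = 148200 + 6200 = 154400 L/s; C = (148200·18.80 + 6200·68.30)/154400 = 20.79 mg/L.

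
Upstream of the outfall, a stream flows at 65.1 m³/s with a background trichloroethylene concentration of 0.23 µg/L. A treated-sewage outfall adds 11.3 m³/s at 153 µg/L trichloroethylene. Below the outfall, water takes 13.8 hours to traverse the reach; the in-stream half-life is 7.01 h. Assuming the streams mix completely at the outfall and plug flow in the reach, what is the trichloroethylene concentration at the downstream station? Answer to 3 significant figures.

5.83 µg/L

After mixing, C = (65.10·0.2300 + 11.30·153.0) / 76.40 = 1744/76.40 = 22.83 µg/L.
Half-life 7.01 h → k = ln 2 / 7.01 = 0.09888 h⁻¹ = 2.373 d⁻¹.
Applying C = C₀e^(−kt): 22.83 × 0.2555 = 5.832 µg/L.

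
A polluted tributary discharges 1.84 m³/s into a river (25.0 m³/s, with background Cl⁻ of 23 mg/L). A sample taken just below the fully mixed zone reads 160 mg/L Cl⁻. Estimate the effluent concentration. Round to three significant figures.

2020 mg/L

Mass balance: 25.00·23.00 + 1.840·Cₑ = 26.84·160.0
→ Cₑ = (26.84·160.0 − 25.00·23.00) / 1.840 = 2021 mg/L.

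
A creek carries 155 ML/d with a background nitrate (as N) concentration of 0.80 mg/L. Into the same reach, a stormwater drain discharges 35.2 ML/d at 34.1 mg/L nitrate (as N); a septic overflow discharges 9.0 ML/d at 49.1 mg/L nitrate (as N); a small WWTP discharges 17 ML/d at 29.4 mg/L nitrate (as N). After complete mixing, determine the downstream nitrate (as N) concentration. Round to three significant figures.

10.5 mg/L

After mixing, C = (155.0·0.8000 + 35.20·34.10 + 9.000·49.10 + 17.00·29.40) / 216.2 = 2266/216.2 = 10.48 mg/L.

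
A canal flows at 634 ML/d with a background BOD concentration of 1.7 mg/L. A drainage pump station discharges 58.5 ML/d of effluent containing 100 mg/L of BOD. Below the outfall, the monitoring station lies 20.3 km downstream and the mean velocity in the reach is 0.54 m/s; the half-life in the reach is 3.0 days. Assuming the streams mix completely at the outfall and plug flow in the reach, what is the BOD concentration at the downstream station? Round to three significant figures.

Flow-weighted average: C = (634.0·1.700 + 58.50·100.0) / 692.5 = 6928/692.5 = 10.00 mg/L.
Travel time t = 20.3·1000 / 0.54 = 37590 s = 10.44 h.
Half-life 3.0 d → k = ln 2 / 3.0 = 0.2310 d⁻¹.
First-order decay: C = 10.00·exp(−k·t) = 10.00·0.9044 = 9.047 mg/L.

9.05 mg/L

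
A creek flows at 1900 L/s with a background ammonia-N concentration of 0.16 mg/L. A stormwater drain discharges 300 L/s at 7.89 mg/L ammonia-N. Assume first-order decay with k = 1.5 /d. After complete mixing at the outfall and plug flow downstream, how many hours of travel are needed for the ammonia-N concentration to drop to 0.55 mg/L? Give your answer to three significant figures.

12.7 h

Conservation of mass: C = (1900·0.1600 + 300.0·7.890) / 2200 = 2671/2200 = 1.214 mg/L.
1.214·exp(−k·t) = 0.55 → t = ln(1.214/0.55)/k = 45610 s = 12.67 h.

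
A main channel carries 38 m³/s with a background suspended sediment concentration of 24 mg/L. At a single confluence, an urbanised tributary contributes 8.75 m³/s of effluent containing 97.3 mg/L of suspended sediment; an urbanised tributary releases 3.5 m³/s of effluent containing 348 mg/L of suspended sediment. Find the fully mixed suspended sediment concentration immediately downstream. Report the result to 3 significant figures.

After mixing, C = (38.00·24.00 + 8.750·97.30 + 3.500·348.0) / 50.25 = 2981/50.25 = 59.33 mg/L.

59.3 mg/L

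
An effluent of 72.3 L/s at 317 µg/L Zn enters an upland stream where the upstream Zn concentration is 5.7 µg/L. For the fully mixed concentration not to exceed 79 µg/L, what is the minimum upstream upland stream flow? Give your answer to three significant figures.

235 L/s

Set C_mix = 79: (Q·5.700 + 72.30·317.0) / (Q + 72.30) = 79
→ Q = 72.30·(317.0 − 79)/(79 − 5.700) = 234.8 L/s.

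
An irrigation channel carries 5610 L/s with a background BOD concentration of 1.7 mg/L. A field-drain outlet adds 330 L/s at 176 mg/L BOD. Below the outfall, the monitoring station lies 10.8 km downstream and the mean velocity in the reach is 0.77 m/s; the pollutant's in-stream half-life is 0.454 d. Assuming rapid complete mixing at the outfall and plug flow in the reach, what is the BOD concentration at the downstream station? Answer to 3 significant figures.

8.88 mg/L

Conservation of mass: C = (5610·1.700 + 330.0·176.0) / 5940 = 67620/5940 = 11.38 mg/L.
Travel time t = 10.8·1000 / 0.77 = 14030 s = 3.896 h.
Half-life 0.454 d → k = ln 2 / 0.454 = 1.527 d⁻¹.
After decay, C = 11.38 × e^(−kt) = 11.38 × 0.7805 = 8.884 mg/L.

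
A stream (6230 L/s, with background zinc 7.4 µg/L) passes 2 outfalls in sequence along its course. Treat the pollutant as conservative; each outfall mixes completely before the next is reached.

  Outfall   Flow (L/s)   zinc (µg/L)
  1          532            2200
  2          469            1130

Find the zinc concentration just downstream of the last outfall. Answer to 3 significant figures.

242 µg/L

Outfall 1: combined Q = 6762 L/s; C = (6230·7.400 + 532.0·2200)/6762 = 179.9 µg/L.
Outfall 2: combined Q = 7231 L/s; C = (6762·179.9 + 469.0·1130)/7231 = 241.5 µg/L.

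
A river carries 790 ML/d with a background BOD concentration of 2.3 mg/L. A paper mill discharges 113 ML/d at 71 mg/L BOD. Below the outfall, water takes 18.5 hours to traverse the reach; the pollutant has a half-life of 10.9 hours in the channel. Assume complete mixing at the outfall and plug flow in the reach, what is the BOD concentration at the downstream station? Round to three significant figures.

3.36 mg/L

After mixing, C = (790.0·2.300 + 113.0·71.00) / 903.0 = 9840/903.0 = 10.90 mg/L.
Half-life 10.9 h → k = ln 2 / 10.9 = 0.06359 h⁻¹ = 1.526 d⁻¹.
Applying C = C₀e^(−kt): 10.90 × 0.3084 = 3.360 mg/L.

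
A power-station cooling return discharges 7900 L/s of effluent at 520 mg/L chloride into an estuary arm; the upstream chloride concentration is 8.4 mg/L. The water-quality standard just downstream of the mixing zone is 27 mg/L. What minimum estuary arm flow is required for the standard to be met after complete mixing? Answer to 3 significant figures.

Set C_mix = 27: (Q·8.400 + 7900·520.0) / (Q + 7900) = 27
→ Q = 7900·(520.0 − 27)/(27 − 8.400) = 209400 L/s.

209000 L/s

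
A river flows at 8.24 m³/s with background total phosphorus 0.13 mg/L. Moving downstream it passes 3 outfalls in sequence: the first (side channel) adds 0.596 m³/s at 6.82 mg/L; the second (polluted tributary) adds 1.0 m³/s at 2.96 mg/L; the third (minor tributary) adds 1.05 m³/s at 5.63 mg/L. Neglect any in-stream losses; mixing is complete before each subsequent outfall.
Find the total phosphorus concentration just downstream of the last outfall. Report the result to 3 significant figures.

Outfall 1: combined Q = 8.836 m³/s; C = (8.240·0.1300 + 0.5960·6.820)/8.836 = 0.5812 mg/L.
Outfall 2: combined Q = 9.836 m³/s; C = (8.836·0.5812 + 1.000·2.960)/9.836 = 0.8231 mg/L.
Outfall 3: combined Q = 10.89 m³/s; C = (9.836·0.8231 + 1.050·5.630)/10.89 = 1.287 mg/L.

1.29 mg/L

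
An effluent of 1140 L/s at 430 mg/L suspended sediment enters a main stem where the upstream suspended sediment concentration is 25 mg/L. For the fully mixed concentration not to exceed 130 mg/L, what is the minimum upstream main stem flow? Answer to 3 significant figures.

3260 L/s

Set C_mix = 130: (Q·25.00 + 1140·430.0) / (Q + 1140) = 130
→ Q = 1140·(430.0 − 130)/(130 − 25.00) = 3257 L/s.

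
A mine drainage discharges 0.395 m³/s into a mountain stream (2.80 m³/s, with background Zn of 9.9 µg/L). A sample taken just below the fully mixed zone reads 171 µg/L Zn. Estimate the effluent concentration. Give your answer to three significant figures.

Mass balance: 2.800·9.900 + 0.3950·Cₑ = 3.195·171.0
→ Cₑ = (3.195·171.0 − 2.800·9.900) / 0.3950 = 1313 µg/L.

1310 µg/L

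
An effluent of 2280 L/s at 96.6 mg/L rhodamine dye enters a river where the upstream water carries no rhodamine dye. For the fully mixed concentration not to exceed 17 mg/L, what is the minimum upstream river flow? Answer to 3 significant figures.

Set C_mix = 17: (Q·0 + 2280·96.60) / (Q + 2280) = 17
→ Q = 2280·(96.60 − 17)/(17 − 0) = 10680 L/s.

10700 L/s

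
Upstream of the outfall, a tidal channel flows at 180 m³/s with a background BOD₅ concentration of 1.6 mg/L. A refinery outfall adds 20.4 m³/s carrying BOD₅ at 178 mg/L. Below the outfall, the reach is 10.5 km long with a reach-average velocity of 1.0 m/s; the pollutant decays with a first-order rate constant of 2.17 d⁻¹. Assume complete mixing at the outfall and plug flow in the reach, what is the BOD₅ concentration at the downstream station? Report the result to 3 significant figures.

Flow-weighted average: C = (180.0·1.600 + 20.40·178.0) / 200.4 = 3919/200.4 = 19.56 mg/L.
Travel time t = 10.5·1000 / 1.0 = 10500 s = 2.917 h.
After decay, C = 19.56 × e^(−kt) = 19.56 × 0.7682 = 15.02 mg/L.

15.0 mg/L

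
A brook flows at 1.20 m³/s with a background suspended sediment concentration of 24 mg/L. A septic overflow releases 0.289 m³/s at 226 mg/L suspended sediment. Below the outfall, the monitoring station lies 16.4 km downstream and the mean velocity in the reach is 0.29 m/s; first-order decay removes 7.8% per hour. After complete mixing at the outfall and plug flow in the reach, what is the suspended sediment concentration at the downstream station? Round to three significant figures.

Flow-weighted average: C = (1.200·24.00 + 0.2890·226.0) / 1.489 = 94.11/1.489 = 63.21 mg/L.
Travel time t = 16.4·1000 / 0.29 = 56550 s = 15.71 h.
7.8%/h lost → k = −ln(1 − 0.078) = 0.08121 h⁻¹.
After decay, C = 63.21 × e^(−kt) = 63.21 × 0.2792 = 17.65 mg/L.

17.6 mg/L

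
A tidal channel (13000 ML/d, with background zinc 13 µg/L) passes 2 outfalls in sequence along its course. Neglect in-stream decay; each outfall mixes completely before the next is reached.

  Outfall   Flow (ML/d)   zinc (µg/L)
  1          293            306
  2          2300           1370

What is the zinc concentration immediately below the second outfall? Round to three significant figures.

219 µg/L

After outfall 1: Q = 13000 + 293.0 = 13290 ML/d; C = (13000·13.00 + 293.0·306.0)/13290 = 19.46 µg/L.
After outfall 2: Q = 13290 + 2300 = 15590 ML/d; C = (13290·19.46 + 2300·1370)/15590 = 218.7 µg/L.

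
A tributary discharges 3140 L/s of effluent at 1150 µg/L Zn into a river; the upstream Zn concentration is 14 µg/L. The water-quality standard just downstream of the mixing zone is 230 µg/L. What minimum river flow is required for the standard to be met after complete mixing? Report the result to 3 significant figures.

Set C_mix = 230: (Q·14.00 + 3140·1150) / (Q + 3140) = 230
→ Q = 3140·(1150 − 230)/(230 − 14.00) = 13370 L/s.

13400 L/s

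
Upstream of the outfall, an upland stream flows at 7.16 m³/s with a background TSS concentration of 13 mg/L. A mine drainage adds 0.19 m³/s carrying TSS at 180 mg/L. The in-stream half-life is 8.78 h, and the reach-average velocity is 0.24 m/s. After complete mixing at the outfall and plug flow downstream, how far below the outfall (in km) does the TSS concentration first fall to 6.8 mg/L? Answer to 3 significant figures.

After mixing, C = (7.160·13.00 + 0.1900·180.0) / 7.350 = 127.3/7.350 = 17.32 mg/L.
Half-life 8.78 h → k = ln 2 / 8.78 = 0.07895 h⁻¹ = 1.895 d⁻¹.
Set 17.32·exp(−k·t) = 6.8 → t = ln(17.32/6.8)/k = 42630 s = 11.84 h.
Distance = v·t = 0.24·42630 = 10230 m = 10.23 km.

10.2 km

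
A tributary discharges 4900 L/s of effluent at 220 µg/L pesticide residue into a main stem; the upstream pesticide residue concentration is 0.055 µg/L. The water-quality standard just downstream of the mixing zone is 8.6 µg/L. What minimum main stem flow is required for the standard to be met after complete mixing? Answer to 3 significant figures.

Set C_mix = 8.6: (Q·0.05500 + 4900·220.0) / (Q + 4900) = 8.6
→ Q = 4900·(220.0 − 8.6)/(8.6 − 0.05500) = 121200 L/s.

121000 L/s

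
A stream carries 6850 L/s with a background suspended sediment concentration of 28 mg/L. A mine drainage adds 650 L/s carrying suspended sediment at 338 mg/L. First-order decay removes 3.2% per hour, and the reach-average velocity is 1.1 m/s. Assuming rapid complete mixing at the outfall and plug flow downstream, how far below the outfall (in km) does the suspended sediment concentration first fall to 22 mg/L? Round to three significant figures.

111 km

Conservation of mass: C = (6850·28.00 + 650.0·338.0) / 7500 = 411500/7500 = 54.87 mg/L.
3.2%/h lost → k = −ln(1 − 0.032) = 0.03252 h⁻¹.
Set 54.87·exp(−k·t) = 22 → t = ln(54.87/22)/k = 101200 s = 28.10 h.
Distance = v·t = 1.1·101200 = 111300 m = 111.3 km.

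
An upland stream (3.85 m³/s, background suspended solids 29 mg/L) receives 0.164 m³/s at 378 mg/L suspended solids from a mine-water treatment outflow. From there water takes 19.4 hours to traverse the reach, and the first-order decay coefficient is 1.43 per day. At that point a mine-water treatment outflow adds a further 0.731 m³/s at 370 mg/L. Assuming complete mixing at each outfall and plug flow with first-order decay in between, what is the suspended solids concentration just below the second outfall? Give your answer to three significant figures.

68.5 mg/L

Mixed concentration C = ΣQC/ΣQ = (3.850·29.00 + 0.1640·378.0) / 4.014 = 173.6/4.014 = 43.26 mg/L; combined flow 4.014 m³/s.
Decay over the reach: 43.26·exp(−kt) = 43.26·0.3148 = 13.62 mg/L.
At the second outfall, C = (4.014·13.62 + 0.7310·370.0) / (4.014 + 0.7310) = 68.52 mg/L.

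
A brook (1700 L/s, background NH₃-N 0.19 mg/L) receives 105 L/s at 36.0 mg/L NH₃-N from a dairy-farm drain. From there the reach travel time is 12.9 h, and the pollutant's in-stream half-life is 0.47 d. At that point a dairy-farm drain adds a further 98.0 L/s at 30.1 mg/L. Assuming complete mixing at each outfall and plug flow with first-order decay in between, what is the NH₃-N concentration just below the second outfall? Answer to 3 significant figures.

2.53 mg/L

After mixing, C = (1700·0.1900 + 105.0·36.00) / 1805 = 4103/1805 = 2.273 mg/L; combined flow 1805 L/s.
Half-life 0.47 d → k = ln 2 / 0.47 = 1.475 d⁻¹.
First-order decay: C = 2.273·exp(−k·t) = 2.273·0.4526 = 1.029 mg/L.
At the second outfall, C = (1805·1.029 + 98.00·30.10) / (1805 + 98.00) = 2.526 mg/L.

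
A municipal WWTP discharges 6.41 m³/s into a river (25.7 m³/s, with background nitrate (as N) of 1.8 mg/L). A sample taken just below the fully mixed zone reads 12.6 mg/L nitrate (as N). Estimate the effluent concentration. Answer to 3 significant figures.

55.9 mg/L

Mass balance: 25.70·1.800 + 6.410·Cₑ = 32.11·12.60
→ Cₑ = (32.11·12.60 − 25.70·1.800) / 6.410 = 55.90 mg/L.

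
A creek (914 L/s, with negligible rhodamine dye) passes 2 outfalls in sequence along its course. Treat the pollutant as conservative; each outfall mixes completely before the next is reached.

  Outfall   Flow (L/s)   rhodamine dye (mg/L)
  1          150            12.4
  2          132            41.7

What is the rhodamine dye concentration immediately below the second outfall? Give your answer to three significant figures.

After outfall 1: Q = 914.0 + 150.0 = 1064 L/s; C = (914.0·0 + 150.0·12.40)/1064 = 1.748 mg/L.
After outfall 2: Q = 1064 + 132.0 = 1196 L/s; C = (1064·1.748 + 132.0·41.70)/1196 = 6.158 mg/L.

6.16 mg/L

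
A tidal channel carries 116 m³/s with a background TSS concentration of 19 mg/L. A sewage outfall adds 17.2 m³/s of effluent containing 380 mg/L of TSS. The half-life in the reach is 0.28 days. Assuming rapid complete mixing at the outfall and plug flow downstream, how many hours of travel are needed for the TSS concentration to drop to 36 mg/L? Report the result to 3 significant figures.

Mass balance: C = (116.0·19.00 + 17.20·380.0) / 133.2 = 8740/133.2 = 65.62 mg/L.
Half-life 0.28 d → k = ln 2 / 0.28 = 2.476 d⁻¹.
65.62·exp(−k·t) = 36 → t = ln(65.62/36)/k = 20950 s = 5.820 h.

5.82 h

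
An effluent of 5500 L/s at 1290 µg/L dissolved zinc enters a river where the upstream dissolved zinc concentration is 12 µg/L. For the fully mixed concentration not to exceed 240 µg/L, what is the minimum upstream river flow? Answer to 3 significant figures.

Set C_mix = 240: (Q·12.00 + 5500·1290) / (Q + 5500) = 240
→ Q = 5500·(1290 − 240)/(240 − 12.00) = 25330 L/s.

25300 L/s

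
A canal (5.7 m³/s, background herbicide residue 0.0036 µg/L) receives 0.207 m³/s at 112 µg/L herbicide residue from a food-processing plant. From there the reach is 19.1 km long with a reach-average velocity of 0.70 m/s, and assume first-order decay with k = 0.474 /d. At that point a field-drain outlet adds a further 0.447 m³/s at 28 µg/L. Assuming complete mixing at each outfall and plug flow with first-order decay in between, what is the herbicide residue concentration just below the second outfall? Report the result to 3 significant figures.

5.11 µg/L

Flow-weighted average: C = (5.700·0.003600 + 0.2070·112.0) / 5.907 = 23.20/5.907 = 3.928 µg/L; combined flow 5.907 m³/s.
Travel time t = 19.1·1000 / 0.70 = 27290 s = 7.579 h.
After decay, C = 3.928 × e^(−kt) = 3.928 × 0.8610 = 3.382 µg/L.
At the second outfall, C = (5.907·3.382 + 0.4470·28.00) / (5.907 + 0.4470) = 5.114 µg/L.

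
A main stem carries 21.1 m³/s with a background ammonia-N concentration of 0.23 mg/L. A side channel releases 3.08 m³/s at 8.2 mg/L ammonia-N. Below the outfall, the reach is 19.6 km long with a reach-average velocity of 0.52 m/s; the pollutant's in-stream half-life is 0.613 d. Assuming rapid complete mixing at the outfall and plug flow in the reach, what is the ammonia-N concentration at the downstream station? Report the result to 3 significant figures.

0.760 mg/L

Conservation of mass: C = (21.10·0.2300 + 3.080·8.200) / 24.18 = 30.11/24.18 = 1.245 mg/L.
Travel time t = 19.6·1000 / 0.52 = 37690 s = 10.47 h.
Half-life 0.613 d → k = ln 2 / 0.613 = 1.131 d⁻¹.
Applying C = C₀e^(−kt): 1.245 × 0.6106 = 0.7603 mg/L.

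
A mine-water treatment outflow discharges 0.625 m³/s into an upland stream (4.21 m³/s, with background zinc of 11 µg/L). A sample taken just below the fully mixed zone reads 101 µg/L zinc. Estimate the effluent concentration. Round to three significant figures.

Mass balance: 4.210·11.00 + 0.6250·Cₑ = 4.835·101.0
→ Cₑ = (4.835·101.0 − 4.210·11.00) / 0.6250 = 707.2 µg/L.

707 µg/L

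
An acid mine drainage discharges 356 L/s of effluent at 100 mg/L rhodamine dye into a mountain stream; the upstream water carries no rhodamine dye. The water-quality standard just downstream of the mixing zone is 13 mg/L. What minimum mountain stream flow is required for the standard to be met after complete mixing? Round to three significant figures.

Set C_mix = 13: (Q·0 + 356.0·100.0) / (Q + 356.0) = 13
→ Q = 356.0·(100.0 − 13)/(13 − 0) = 2382 L/s.

2380 L/s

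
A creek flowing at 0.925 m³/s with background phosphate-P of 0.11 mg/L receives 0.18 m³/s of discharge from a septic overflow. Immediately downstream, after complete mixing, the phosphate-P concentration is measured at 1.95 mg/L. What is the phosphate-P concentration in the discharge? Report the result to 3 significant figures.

Mass balance: 0.9250·0.1100 + 0.1800·Cₑ = 1.105·1.950
→ Cₑ = (1.105·1.950 − 0.9250·0.1100) / 0.1800 = 11.41 mg/L.

11.4 mg/L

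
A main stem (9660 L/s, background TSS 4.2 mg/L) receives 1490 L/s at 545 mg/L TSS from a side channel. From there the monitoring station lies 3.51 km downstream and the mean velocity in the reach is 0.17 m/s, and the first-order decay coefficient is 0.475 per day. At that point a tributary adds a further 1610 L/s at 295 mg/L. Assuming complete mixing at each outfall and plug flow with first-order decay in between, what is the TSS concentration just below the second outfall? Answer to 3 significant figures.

After mixing, C = (9660·4.200 + 1490·545.0) / 11150 = 852600/11150 = 76.47 mg/L; combined flow 11150 L/s.
Travel time t = 3.51·1000 / 0.17 = 20650 s = 5.735 h.
Applying C = C₀e^(−kt): 76.47 × 0.8927 = 68.26 mg/L.
At the second outfall, C = (11150·68.26 + 1610·295.0) / (11150 + 1610) = 96.87 mg/L.

96.9 mg/L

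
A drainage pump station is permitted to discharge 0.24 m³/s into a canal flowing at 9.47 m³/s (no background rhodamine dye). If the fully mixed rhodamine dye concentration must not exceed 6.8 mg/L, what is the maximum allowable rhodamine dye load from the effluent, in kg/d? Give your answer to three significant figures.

Mass balance at the limit: 9.470·0 + 0.2400·Cₑ = 9.710·6.8 → Cₑ = 275.1 mg/L.
Load = 0.2400 m³/s × 275.1 g/m³ × 86 400 s/d = 5705 kg/d.

5700 kg/d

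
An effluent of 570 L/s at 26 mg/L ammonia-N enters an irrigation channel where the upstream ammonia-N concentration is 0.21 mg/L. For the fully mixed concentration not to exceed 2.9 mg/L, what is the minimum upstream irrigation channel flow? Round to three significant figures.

Set C_mix = 2.9: (Q·0.2100 + 570.0·26.00) / (Q + 570.0) = 2.9
→ Q = 570.0·(26.00 − 2.9)/(2.9 − 0.2100) = 4895 L/s.

4890 L/s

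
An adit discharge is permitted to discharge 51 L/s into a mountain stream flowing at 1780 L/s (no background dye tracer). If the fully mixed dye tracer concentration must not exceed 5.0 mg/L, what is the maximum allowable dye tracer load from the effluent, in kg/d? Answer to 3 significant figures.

Mass balance at the limit: 1780·0 + 51.00·Cₑ = 1831·5.0 → Cₑ = 179.5 mg/L.
51.00 L/s = 0.05100 m³/s. Load = 0.05100 m³/s × 179.5 g/m³ × 86 400 s/d = 791.0 kg/d.

791 kg/d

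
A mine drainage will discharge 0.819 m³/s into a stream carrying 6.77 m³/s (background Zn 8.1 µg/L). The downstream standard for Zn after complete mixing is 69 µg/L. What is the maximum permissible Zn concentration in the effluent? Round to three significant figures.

At the limit, (Qr·Cr + Qe·Cₑ)/(Qr + Qe) = 69:
Cₑ = (7.589·69 − 6.770·8.100) / 0.8190 = 572.4 µg/L.

572 µg/L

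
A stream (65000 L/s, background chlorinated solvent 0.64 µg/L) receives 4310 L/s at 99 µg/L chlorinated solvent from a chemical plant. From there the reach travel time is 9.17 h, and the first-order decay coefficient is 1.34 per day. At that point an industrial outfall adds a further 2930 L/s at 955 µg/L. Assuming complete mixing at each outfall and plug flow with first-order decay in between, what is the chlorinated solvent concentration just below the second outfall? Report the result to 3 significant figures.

42.6 µg/L

Flow-weighted average: C = (65000·0.6400 + 4310·99.00) / 69310 = 468300/69310 = 6.756 µg/L; combined flow 69310 L/s.
After decay, C = 6.756 × e^(−kt) = 6.756 × 0.5993 = 4.049 µg/L.
At the second outfall, C = (69310·4.049 + 2930·955.0) / (69310 + 2930) = 42.62 µg/L.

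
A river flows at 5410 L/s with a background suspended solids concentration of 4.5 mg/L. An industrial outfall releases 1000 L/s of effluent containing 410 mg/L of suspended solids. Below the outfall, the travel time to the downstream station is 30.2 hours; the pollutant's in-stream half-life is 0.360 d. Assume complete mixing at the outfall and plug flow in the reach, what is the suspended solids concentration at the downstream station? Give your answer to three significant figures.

6.01 mg/L

Mass balance: C = (5410·4.500 + 1000·410.0) / 6410 = 434300/6410 = 67.76 mg/L.
Half-life 0.360 d → k = ln 2 / 0.360 = 1.925 d⁻¹.
After decay, C = 67.76 × e^(−kt) = 67.76 × 0.08867 = 6.008 mg/L.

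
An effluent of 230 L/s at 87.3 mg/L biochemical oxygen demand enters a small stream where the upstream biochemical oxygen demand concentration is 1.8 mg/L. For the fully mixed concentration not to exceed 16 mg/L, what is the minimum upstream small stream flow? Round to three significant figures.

Set C_mix = 16: (Q·1.800 + 230.0·87.30) / (Q + 230.0) = 16
→ Q = 230.0·(87.30 − 16)/(16 − 1.800) = 1155 L/s.

1150 L/s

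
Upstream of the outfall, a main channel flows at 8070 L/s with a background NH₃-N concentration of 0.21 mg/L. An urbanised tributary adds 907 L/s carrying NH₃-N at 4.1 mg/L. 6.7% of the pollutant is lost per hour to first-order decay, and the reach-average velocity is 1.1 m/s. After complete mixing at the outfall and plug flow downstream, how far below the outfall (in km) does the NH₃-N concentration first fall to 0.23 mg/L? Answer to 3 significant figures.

Conservation of mass: C = (8070·0.2100 + 907.0·4.100) / 8977 = 5413/8977 = 0.6030 mg/L.
6.7%/h lost → k = −ln(1 − 0.067) = 0.06935 h⁻¹.
Set 0.6030·exp(−k·t) = 0.23 → t = ln(0.6030/0.23)/k = 50040 s = 13.90 h.
Distance = v·t = 1.1·50040 = 55040 m = 55.04 km.

55.0 km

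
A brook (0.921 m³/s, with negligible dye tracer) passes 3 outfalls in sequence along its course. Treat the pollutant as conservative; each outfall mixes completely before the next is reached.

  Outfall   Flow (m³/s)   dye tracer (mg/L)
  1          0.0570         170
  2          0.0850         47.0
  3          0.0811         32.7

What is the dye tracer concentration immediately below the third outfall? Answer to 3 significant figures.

14.3 mg/L

After outfall 1: Q = 0.9210 + 0.05700 = 0.9780 m³/s; C = (0.9210·0 + 0.05700·170.0)/0.9780 = 9.908 mg/L.
After outfall 2: Q = 0.9780 + 0.08500 = 1.063 m³/s; C = (0.9780·9.908 + 0.08500·47.00)/1.063 = 12.87 mg/L.
After outfall 3: Q = 1.063 + 0.08110 = 1.144 m³/s; C = (1.063·12.87 + 0.08110·32.70)/1.144 = 14.28 mg/L.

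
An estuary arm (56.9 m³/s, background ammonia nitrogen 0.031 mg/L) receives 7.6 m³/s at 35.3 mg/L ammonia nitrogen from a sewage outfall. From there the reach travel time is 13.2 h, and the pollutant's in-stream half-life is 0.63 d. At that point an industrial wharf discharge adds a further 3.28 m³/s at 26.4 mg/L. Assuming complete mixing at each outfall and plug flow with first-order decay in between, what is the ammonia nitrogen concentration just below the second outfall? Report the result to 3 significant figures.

Flow-weighted average: C = (56.90·0.03100 + 7.600·35.30) / 64.50 = 270.0/64.50 = 4.187 mg/L; combined flow 64.50 m³/s.
Half-life 0.63 d → k = ln 2 / 0.63 = 1.100 d⁻¹.
Applying C = C₀e^(−kt): 4.187 × 0.5460 = 2.286 mg/L.
Second outfall: C = (64.50·2.286 + 3.280·26.40)/67.78 = 3.453 mg/L.

3.45 mg/L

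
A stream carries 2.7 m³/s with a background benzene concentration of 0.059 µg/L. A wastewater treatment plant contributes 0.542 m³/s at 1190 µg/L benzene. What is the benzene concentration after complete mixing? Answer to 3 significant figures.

199 µg/L

After mixing, C = (2.700·0.05900 + 0.5420·1190) / 3.242 = 645.1/3.242 = 199.0 µg/L.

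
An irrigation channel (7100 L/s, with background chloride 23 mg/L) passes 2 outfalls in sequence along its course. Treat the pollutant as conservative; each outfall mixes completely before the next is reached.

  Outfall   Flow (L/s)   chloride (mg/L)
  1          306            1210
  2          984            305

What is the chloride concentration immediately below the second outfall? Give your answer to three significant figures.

After outfall 1: Q = 7100 + 306.0 = 7406 L/s; C = (7100·23.00 + 306.0·1210)/7406 = 72.04 mg/L.
After outfall 2: Q = 7406 + 984.0 = 8390 L/s; C = (7406·72.04 + 984.0·305.0)/8390 = 99.37 mg/L.

99.4 mg/L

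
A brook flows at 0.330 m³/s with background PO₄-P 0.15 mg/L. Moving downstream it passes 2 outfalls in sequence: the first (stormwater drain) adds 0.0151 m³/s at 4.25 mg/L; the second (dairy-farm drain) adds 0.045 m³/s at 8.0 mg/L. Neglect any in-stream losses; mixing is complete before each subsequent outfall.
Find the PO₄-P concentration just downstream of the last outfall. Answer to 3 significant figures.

Outfall 1: combined Q = 0.3451 m³/s; C = (0.3300·0.1500 + 0.01510·4.250)/0.3451 = 0.3294 mg/L.
Outfall 2: combined Q = 0.3901 m³/s; C = (0.3451·0.3294 + 0.04500·8.000)/0.3901 = 1.214 mg/L.

1.21 mg/L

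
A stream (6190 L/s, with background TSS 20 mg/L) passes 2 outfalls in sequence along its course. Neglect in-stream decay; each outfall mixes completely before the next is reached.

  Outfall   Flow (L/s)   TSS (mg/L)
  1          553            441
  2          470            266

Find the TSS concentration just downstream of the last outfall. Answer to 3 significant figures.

Outfall 1: combined Q = 6743 L/s; C = (6190·20.00 + 553.0·441.0)/6743 = 54.53 mg/L.
Outfall 2: combined Q = 7213 L/s; C = (6743·54.53 + 470.0·266.0)/7213 = 68.31 mg/L.

68.3 mg/L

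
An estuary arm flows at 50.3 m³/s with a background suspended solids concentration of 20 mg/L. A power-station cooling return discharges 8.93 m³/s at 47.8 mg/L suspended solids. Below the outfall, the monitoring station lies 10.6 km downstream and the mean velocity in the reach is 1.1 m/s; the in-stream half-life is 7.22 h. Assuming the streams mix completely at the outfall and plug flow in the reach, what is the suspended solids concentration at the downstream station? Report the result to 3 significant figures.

18.7 mg/L

Mass balance: C = (50.30·20.00 + 8.930·47.80) / 59.23 = 1433/59.23 = 24.19 mg/L.
Travel time t = 10.6·1000 / 1.1 = 9636 s = 2.677 h.
Half-life 7.22 h → k = ln 2 / 7.22 = 0.09600 h⁻¹ = 2.304 d⁻¹.
Applying C = C₀e^(−kt): 24.19 × 0.7734 = 18.71 mg/L.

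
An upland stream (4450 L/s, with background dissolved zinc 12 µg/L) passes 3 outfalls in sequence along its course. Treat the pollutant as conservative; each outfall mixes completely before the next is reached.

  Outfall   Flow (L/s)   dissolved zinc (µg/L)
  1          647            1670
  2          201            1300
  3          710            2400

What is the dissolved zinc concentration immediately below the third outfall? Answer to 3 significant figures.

516 µg/L

Outfall 1: combined Q = 5097 L/s; C = (4450·12.00 + 647.0·1670)/5097 = 222.5 µg/L.
Outfall 2: combined Q = 5298 L/s; C = (5097·222.5 + 201.0·1300)/5298 = 263.3 µg/L.
Outfall 3: combined Q = 6008 L/s; C = (5298·263.3 + 710.0·2400)/6008 = 515.8 µg/L.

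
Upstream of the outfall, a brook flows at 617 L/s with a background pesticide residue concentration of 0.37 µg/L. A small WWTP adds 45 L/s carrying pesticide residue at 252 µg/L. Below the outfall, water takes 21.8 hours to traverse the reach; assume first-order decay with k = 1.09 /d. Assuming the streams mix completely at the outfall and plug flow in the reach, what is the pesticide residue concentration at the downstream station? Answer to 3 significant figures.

Mixed concentration C = ΣQC/ΣQ = (617.0·0.3700 + 45.00·252.0) / 662.0 = 11570/662.0 = 17.47 µg/L.
Applying C = C₀e^(−kt): 17.47 × 0.3715 = 6.493 µg/L.

6.49 µg/L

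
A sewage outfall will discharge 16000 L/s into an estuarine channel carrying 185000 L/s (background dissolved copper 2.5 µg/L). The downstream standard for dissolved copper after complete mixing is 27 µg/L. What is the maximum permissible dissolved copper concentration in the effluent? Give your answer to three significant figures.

310 µg/L

At the limit, (Qr·Cr + Qe·Cₑ)/(Qr + Qe) = 27:
Cₑ = (201000·27 − 185000·2.500) / 16000 = 310.3 µg/L.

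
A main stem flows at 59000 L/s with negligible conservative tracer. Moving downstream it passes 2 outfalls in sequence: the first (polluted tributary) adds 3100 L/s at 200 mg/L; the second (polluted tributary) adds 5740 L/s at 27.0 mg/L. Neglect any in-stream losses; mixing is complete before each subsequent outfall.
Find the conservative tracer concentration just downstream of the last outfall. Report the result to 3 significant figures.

11.4 mg/L

Outfall 1: combined Q = 62100 L/s; C = (59000·0 + 3100·200.0)/62100 = 9.984 mg/L.
Outfall 2: combined Q = 67840 L/s; C = (62100·9.984 + 5740·27.00)/67840 = 11.42 mg/L.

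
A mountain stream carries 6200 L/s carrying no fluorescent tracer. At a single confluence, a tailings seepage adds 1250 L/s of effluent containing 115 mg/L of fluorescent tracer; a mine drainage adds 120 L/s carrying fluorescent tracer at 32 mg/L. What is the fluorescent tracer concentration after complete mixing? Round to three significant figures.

19.5 mg/L

Mass balance: C = (6200·0 + 1250·115.0 + 120.0·32.00) / 7570 = 147600/7570 = 19.50 mg/L.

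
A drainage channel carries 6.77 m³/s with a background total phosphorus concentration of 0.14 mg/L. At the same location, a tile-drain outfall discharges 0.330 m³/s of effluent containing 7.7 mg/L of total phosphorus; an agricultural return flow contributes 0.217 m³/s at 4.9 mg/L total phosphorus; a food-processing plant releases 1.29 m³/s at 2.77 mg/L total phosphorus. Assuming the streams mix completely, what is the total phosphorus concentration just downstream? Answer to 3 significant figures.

0.944 mg/L

Flow-weighted average: C = (6.770·0.1400 + 0.3300·7.700 + 0.2170·4.900 + 1.290·2.770) / 8.607 = 8.125/8.607 = 0.9440 mg/L.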